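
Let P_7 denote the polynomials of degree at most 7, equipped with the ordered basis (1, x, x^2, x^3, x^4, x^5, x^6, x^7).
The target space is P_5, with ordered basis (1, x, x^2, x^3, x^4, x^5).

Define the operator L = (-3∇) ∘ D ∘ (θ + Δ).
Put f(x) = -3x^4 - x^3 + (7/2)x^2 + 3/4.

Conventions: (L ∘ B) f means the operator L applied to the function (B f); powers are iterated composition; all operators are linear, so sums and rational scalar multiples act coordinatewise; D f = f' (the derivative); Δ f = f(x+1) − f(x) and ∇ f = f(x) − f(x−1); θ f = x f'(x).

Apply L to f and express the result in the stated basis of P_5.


θ f = -12x^4 - 3x^3 + 7x^2
Δ f = -12x^3 - 21x^2 - 8x - 1/2
(θ + Δ) f = -12x^4 - 15x^3 - 14x^2 - 8x - 1/2
D (θ + Δ) f = -48x^3 - 45x^2 - 28x - 8
∇ D (θ + Δ) f = -144x^2 + 54x - 31
(-3∇) D (θ + Δ) f = 432x^2 - 162x + 93

the result is g(x) = 432x^2 - 162x + 93


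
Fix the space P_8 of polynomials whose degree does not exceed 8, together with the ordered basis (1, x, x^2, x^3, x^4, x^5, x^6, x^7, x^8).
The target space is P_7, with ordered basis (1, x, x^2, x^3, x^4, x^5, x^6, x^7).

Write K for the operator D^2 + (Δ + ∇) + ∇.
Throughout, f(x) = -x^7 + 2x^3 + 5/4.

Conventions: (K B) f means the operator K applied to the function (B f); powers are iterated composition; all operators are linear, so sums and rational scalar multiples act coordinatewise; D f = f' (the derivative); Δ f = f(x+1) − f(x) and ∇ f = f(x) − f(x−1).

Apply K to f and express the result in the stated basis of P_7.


D f = -7x^6 + 6x^2
D D f = -42x^5 + 12x
Δ f = -7x^6 - 21x^5 - 35x^4 - 35x^3 - 15x^2 - x + 1
∇ f = -7x^6 + 21x^5 - 35x^4 + 35x^3 - 15x^2 + x + 1
(Δ + ∇) f = -14x^6 - 70x^4 - 30x^2 + 2
∇ f = -7x^6 + 21x^5 - 35x^4 + 35x^3 - 15x^2 + x + 1
(D^2 + (Δ + ∇) + ∇) f = -21x^6 - 21x^5 - 105x^4 + 35x^3 - 45x^2 + 13x + 3

the image equals g(x) = -21x^6 - 21x^5 - 105x^4 + 35x^3 - 45x^2 + 13x + 3


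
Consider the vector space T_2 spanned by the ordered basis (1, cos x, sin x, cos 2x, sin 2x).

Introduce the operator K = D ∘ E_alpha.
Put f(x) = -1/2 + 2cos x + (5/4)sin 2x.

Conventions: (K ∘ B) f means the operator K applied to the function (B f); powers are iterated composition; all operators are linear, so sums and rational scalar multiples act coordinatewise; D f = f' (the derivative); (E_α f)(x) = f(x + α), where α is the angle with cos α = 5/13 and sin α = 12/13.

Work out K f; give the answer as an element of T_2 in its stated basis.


E_alpha f = -1/2 + (10/13)cos x - (24/13)sin x + (150/169)cos 2x - (595/676)sin 2x
D E_alpha f = -(24/13)cos x - (10/13)sin x - (595/338)cos 2x - (300/169)sin 2x

the result is g(x) = -(24/13)cos x - (10/13)sin x - (595/338)cos 2x - (300/169)sin 2x


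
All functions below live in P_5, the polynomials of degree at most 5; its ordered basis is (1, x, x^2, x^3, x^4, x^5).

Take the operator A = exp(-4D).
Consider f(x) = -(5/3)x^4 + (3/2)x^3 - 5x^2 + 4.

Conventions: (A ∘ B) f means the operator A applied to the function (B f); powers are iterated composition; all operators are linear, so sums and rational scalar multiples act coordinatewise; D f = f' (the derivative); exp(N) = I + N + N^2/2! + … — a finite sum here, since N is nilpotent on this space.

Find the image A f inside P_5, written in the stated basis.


order-1 term: (80/3)x^3 - 18x^2 + 40x
order-2 term: -160x^2 + 72x - 80
order-3 term: (1280/3)x - 96
order-4 term: -1280/3
the series for exp(-4D) f terminates at order 4
exp(-4D) f = -(5/3)x^4 + (169/6)x^3 - 183x^2 + (1616/3)x - 1796/3

the result is g(x) = -(5/3)x^4 + (169/6)x^3 - 183x^2 + (1616/3)x - 1796/3


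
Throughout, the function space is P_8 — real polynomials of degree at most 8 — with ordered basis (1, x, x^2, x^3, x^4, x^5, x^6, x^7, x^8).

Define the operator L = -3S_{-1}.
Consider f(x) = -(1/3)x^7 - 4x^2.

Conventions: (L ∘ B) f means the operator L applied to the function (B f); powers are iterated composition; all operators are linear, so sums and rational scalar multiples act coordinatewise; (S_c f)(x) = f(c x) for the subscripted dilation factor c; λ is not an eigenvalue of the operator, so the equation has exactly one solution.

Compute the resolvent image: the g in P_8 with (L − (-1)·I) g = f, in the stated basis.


write g with unknown coordinates in the stated basis and equate coefficients in (L − (-1)·I) g = f
solving from the highest basis element down gives g = -(1/12)x^7 + 2x^2
check: L g = -(1/4)x^7 - 6x^2
so L g − (-1)·g = -(1/3)x^7 - 4x^2 = f ✓

the result is g(x) = -(1/12)x^7 + 2x^2


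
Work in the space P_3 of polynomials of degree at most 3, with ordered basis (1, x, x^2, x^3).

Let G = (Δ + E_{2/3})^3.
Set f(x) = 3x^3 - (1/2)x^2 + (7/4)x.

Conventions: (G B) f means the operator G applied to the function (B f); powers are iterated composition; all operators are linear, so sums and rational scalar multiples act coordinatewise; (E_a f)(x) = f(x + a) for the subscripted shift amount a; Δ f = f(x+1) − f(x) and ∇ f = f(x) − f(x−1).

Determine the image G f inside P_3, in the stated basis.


the result is g(x) = 3x^3 + (89/2)x^2 + (743/4)x + 893/4

Δ f = 9x^2 + 8x + 17/4
E_{2/3} f = 3x^3 + (11/2)x^2 + (61/12)x + 11/6
(Δ + E_{2/3}) f = 3x^3 + (29/2)x^2 + (157/12)x + 73/12
Δ (Δ + E_{2/3}) f = 9x^2 + 38x + 367/12
E_{2/3} (Δ + E_{2/3}) f = 3x^3 + (41/2)x^2 + (437/12)x + 797/36
(Δ + E_{2/3}) (Δ + E_{2/3}) f = 3x^3 + (59/2)x^2 + (893/12)x + 949/18
Δ (Δ + E_{2/3}) (Δ + E_{2/3}) f = 9x^2 + 68x + 1283/12
E_{2/3} (Δ + E_{2/3}) (Δ + E_{2/3}) f = 3x^3 + (71/2)x^2 + (471/4)x + 349/3
(Δ + E_{2/3}) (Δ + E_{2/3}) (Δ + E_{2/3}) f = 3x^3 + (89/2)x^2 + (743/4)x + 893/4


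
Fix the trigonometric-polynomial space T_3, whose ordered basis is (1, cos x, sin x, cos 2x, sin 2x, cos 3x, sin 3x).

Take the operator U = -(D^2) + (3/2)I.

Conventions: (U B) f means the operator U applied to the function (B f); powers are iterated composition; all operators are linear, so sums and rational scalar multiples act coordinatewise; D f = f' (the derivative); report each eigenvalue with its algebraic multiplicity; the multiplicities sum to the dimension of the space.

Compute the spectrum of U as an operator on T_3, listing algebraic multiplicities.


image of 1: 3/2
image of cos x: (5/2)cos x
image of sin x: (5/2)sin x
image of cos 2x: (11/2)cos 2x
image of sin 2x: (11/2)sin 2x
image of cos 3x: (21/2)cos 3x
image of sin 3x: (21/2)sin 3x
the matrix is diagonal; its diagonal is (3/2, 5/2, 5/2, 11/2, 11/2, 21/2, 21/2)
for a triangular matrix the eigenvalues are the diagonal entries, with algebraic multiplicity their repetition count

λ = 3/2 (multiplicity 1), λ = 5/2 (multiplicity 2), λ = 11/2 (multiplicity 2), λ = 21/2 (multiplicity 2)


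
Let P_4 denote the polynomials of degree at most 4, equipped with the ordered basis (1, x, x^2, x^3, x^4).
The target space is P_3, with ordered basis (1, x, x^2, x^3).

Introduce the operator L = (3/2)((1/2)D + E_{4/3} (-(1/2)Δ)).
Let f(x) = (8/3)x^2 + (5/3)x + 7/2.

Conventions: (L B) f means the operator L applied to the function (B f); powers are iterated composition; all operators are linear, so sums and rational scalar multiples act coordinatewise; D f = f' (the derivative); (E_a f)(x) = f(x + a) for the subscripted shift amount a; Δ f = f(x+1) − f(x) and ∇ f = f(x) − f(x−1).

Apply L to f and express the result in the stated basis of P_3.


the result is g(x) = -22/3

D f = (16/3)x + 5/3
((1/2)D) f = (8/3)x + 5/6
Δ f = (16/3)x + 13/3
(-(1/2)Δ) f = -(8/3)x - 13/6
E_{4/3} (-(1/2)Δ) f = -(8/3)x - 103/18
((1/2)D + E_{4/3} (-(1/2)Δ)) f = -44/9
((3/2)((1/2)D + E_{4/3} (-(1/2)Δ))) f = -22/3


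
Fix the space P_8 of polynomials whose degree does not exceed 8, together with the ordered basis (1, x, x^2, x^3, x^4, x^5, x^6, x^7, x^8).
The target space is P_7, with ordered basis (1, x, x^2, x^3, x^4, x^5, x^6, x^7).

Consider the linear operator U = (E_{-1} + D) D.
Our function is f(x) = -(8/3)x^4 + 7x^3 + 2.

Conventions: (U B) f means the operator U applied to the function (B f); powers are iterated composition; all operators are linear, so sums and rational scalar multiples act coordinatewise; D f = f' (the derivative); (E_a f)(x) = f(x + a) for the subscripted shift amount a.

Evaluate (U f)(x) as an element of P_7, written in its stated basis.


D f = -(32/3)x^3 + 21x^2
E_{-1} D f = -(32/3)x^3 + 53x^2 - 74x + 95/3
D D f = -32x^2 + 42x
(E_{-1} + D) D f = -(32/3)x^3 + 21x^2 - 32x + 95/3

the image equals g(x) = -(32/3)x^3 + 21x^2 - 32x + 95/3


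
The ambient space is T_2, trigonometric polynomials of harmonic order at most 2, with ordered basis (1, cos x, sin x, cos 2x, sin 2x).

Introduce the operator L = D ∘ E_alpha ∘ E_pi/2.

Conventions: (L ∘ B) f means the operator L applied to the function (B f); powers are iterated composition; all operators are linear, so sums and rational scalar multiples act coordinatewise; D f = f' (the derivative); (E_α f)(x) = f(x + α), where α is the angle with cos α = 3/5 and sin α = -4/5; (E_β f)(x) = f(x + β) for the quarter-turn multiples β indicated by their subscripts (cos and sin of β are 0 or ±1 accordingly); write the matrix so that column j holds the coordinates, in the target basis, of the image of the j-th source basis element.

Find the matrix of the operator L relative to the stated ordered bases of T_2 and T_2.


the matrix is [[0, 0, 0, 0, 0]; [0, -3/5, 4/5, 0, 0]; [0, -4/5, -3/5, 0, 0]; [0, 0, 0, -48/25, 14/25]; [0, 0, 0, -14/25, -48/25]] (rows listed top to bottom)

image of 1: 0
image of cos x: -(3/5)cos x - (4/5)sin x
image of sin x: (4/5)cos x - (3/5)sin x
image of cos 2x: -(48/25)cos 2x - (14/25)sin 2x
image of sin 2x: (14/25)cos 2x - (48/25)sin 2x
each image's coordinates form column j of the matrix


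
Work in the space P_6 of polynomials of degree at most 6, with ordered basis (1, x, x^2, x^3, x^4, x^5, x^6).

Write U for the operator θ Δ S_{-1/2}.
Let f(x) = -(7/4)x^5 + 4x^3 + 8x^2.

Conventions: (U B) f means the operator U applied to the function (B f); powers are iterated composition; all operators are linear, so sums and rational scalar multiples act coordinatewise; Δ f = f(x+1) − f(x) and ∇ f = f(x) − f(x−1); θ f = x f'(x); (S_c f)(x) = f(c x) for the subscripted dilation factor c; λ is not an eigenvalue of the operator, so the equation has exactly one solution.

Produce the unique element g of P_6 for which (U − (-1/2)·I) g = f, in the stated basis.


g(x) = -(7/2)x^5 - (35/8)x^4 + 8x^3 + (483/16)x^2 - (739/32)x

write g with unknown coordinates in the stated basis and equate coefficients in (U − (-1/2)·I) g = f
solving from the highest basis element down gives g = -(7/2)x^5 - (35/8)x^4 + 8x^3 + (483/16)x^2 - (739/32)x
check: U g = (35/16)x^4 - (227/32)x^2 + (739/64)x
so U g − (-1/2)·g = -(7/4)x^5 + 4x^3 + 8x^2 = f ✓


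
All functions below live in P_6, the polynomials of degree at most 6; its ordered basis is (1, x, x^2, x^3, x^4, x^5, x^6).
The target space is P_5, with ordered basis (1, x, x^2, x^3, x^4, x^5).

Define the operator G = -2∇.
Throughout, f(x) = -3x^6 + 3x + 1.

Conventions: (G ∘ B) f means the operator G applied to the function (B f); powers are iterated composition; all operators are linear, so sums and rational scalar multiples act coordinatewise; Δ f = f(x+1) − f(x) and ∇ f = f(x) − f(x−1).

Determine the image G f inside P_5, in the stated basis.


g(x) = 36x^5 - 90x^4 + 120x^3 - 90x^2 + 36x - 12

∇ f = -18x^5 + 45x^4 - 60x^3 + 45x^2 - 18x + 6
(-2∇) f = 36x^5 - 90x^4 + 120x^3 - 90x^2 + 36x - 12


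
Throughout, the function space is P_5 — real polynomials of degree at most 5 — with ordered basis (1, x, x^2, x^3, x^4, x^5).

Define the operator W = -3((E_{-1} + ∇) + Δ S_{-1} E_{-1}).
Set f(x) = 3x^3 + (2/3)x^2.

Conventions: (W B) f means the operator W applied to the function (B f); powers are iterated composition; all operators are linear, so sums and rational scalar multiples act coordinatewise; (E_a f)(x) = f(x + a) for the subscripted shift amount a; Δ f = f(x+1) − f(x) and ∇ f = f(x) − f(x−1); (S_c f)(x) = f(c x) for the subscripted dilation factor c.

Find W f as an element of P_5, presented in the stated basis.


E_{-1} f = 3x^3 - (25/3)x^2 + (23/3)x - 7/3
∇ f = 9x^2 - (23/3)x + 7/3
(E_{-1} + ∇) f = 3x^3 + (2/3)x^2
E_{-1} f = 3x^3 - (25/3)x^2 + (23/3)x - 7/3
S_{-1} E_{-1} f = -3x^3 - (25/3)x^2 - (23/3)x - 7/3
Δ S_{-1} E_{-1} f = -9x^2 - (77/3)x - 19
((E_{-1} + ∇) + Δ S_{-1} E_{-1}) f = 3x^3 - (25/3)x^2 - (77/3)x - 19
(-3((E_{-1} + ∇) + Δ S_{-1} E_{-1})) f = -9x^3 + 25x^2 + 77x + 57

the result is g(x) = -9x^3 + 25x^2 + 77x + 57


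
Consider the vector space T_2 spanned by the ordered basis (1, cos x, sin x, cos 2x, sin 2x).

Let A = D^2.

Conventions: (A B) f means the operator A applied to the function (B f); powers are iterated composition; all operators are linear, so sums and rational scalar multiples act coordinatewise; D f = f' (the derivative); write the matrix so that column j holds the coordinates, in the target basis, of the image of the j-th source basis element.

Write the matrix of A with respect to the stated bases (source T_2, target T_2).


the matrix is [[0, 0, 0, 0, 0]; [0, -1, 0, 0, 0]; [0, 0, -1, 0, 0]; [0, 0, 0, -4, 0]; [0, 0, 0, 0, -4]] (rows listed top to bottom)

image of 1: 0
image of cos x: -cos x
image of sin x: -sin x
image of cos 2x: -4cos 2x
image of sin 2x: -4sin 2x
each image's coordinates form column j of the matrix


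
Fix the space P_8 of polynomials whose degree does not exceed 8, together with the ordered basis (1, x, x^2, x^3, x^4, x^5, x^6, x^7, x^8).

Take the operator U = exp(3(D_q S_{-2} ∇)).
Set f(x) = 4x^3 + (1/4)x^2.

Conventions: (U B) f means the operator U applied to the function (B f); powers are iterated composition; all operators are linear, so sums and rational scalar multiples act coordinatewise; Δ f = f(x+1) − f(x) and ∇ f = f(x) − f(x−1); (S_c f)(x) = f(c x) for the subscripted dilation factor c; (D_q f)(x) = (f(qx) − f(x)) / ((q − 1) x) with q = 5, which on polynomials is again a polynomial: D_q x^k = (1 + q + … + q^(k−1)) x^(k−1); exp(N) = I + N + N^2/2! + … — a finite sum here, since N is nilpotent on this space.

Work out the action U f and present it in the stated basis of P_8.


order-1 term: 864x + 69
the series for exp(3(D_q S_{-2} ∇)) f terminates at order 1
exp(3(D_q S_{-2} ∇)) f = 4x^3 + (1/4)x^2 + 864x + 69

the image equals g(x) = 4x^3 + (1/4)x^2 + 864x + 69


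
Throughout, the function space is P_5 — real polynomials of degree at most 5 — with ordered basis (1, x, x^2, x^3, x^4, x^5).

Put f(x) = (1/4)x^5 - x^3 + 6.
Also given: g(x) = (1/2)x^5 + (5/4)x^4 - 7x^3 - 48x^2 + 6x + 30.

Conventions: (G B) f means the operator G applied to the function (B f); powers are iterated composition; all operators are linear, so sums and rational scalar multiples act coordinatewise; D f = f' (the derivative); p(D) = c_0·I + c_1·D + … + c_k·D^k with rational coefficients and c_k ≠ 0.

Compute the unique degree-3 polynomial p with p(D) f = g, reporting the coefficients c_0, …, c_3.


c_0 = 2, c_1 = 1, c_2 = -1, c_3 = -3

D^0 f = (1/4)x^5 - x^3 + 6
D^1 f = (5/4)x^4 - 3x^2
D^2 f = 5x^3 - 6x
D^3 f = 15x^2 - 6
matching coefficients of g against c_0 f + c_1 Df + … from the top degree down determines the c_i
solution: c_0 = 2, c_1 = 1, c_2 = -1, c_3 = -3


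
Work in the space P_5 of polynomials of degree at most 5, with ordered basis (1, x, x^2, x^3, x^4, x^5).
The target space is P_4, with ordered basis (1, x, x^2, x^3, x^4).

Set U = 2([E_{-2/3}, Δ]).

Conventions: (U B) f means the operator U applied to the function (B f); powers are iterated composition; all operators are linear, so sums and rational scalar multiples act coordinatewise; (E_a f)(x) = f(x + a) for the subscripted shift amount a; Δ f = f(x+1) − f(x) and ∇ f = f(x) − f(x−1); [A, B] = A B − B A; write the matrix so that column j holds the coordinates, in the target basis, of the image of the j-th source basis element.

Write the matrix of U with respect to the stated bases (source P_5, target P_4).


image of 1: 0
image of x: 0
image of x^2: 0
image of x^3: 0
image of x^4: 0
image of x^5: 0
each image's coordinates form column j of the matrix

the matrix is [[0, 0, 0, 0, 0, 0]; [0, 0, 0, 0, 0, 0]; [0, 0, 0, 0, 0, 0]; [0, 0, 0, 0, 0, 0]; [0, 0, 0, 0, 0, 0]] (rows listed top to bottom)


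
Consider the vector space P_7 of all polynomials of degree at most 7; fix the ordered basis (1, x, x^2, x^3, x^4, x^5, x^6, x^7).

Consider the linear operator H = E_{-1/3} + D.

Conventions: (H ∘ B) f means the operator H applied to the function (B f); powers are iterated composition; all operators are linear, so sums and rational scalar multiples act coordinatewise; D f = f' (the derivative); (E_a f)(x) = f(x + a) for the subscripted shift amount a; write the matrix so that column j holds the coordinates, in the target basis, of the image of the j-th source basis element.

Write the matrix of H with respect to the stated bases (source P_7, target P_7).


image of 1: 1
image of x: x + 2/3
image of x^2: x^2 + (4/3)x + 1/9
image of x^3: x^3 + 2x^2 + (1/3)x - 1/27
image of x^4: x^4 + (8/3)x^3 + (2/3)x^2 - (4/27)x + 1/81
image of x^5: x^5 + (10/3)x^4 + (10/9)x^3 - (10/27)x^2 + (5/81)x - 1/243
image of x^6: x^6 + 4x^5 + (5/3)x^4 - (20/27)x^3 + (5/27)x^2 - (2/81)x + 1/729
image of x^7: x^7 + (14/3)x^6 + (7/3)x^5 - (35/27)x^4 + (35/81)x^3 - (7/81)x^2 + (7/729)x - 1/2187
each image's coordinates form column j of the matrix

the matrix is [[1, 2/3, 1/9, -1/27, 1/81, -1/243, 1/729, -1/2187]; [0, 1, 4/3, 1/3, -4/27, 5/81, -2/81, 7/729]; [0, 0, 1, 2, 2/3, -10/27, 5/27, -7/81]; [0, 0, 0, 1, 8/3, 10/9, -20/27, 35/81]; [0, 0, 0, 0, 1, 10/3, 5/3, -35/27]; [0, 0, 0, 0, 0, 1, 4, 7/3]; [0, 0, 0, 0, 0, 0, 1, 14/3]; [0, 0, 0, 0, 0, 0, 0, 1]] (rows listed top to bottom)


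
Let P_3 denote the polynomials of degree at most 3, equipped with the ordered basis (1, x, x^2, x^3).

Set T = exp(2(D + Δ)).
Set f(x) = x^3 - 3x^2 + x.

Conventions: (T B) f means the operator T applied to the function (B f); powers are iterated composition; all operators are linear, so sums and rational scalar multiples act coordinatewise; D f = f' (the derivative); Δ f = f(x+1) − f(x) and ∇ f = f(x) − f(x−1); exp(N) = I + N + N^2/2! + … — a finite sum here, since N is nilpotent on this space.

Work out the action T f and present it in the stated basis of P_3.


g(x) = x^3 + 9x^2 + 31x + 40

order-1 term: 12x^2 - 18x
order-2 term: 48x - 24
order-3 term: 64
the series for exp(2(D + Δ)) f terminates at order 3
exp(2(D + Δ)) f = x^3 + 9x^2 + 31x + 40


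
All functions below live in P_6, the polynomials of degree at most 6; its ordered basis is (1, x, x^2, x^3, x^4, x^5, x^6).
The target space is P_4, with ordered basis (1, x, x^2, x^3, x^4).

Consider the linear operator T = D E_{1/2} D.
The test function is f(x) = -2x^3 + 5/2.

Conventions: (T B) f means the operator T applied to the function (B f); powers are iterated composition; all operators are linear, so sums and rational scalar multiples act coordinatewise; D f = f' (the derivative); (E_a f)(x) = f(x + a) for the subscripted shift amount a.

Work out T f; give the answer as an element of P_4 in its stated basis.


D f = -6x^2
E_{1/2} D f = -6x^2 - 6x - 3/2
D E_{1/2} D f = -12x - 6

g(x) = -12x - 6


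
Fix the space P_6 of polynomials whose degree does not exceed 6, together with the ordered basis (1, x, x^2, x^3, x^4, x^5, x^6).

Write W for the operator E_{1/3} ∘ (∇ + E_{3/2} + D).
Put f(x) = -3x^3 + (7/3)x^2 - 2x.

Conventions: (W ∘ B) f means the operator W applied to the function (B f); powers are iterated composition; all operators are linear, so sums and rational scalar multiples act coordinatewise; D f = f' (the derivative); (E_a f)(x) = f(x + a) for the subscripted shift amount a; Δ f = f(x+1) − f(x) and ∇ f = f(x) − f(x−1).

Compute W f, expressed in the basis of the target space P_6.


∇ f = -9x^2 + (41/3)x - 22/3
E_{3/2} f = -3x^3 - (67/6)x^2 - (61/4)x - 63/8
D f = -9x^2 + (14/3)x - 2
(∇ + E_{3/2} + D) f = -3x^3 - (175/6)x^2 + (37/12)x - 413/24
E_{1/3} (∇ + E_{3/2} + D) f = -3x^3 - (193/6)x^2 - (625/36)x - 4219/216

g(x) = -3x^3 - (193/6)x^2 - (625/36)x - 4219/216


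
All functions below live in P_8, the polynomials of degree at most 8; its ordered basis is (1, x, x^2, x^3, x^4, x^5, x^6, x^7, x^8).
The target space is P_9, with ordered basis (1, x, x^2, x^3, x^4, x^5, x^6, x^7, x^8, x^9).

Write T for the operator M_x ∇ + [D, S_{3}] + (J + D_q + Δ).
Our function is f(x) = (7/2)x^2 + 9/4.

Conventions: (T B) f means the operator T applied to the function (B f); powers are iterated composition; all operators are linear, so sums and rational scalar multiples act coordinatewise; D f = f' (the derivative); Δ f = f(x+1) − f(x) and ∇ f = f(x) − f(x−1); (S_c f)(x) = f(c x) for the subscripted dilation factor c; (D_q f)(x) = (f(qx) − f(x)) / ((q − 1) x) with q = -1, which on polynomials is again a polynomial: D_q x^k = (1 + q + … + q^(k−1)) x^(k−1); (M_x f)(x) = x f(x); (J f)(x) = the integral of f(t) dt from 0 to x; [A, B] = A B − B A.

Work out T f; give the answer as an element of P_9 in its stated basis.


∇ f = 7x - 7/2
M_x ∇ f = 7x^2 - (7/2)x
S_{3} f = (63/2)x^2 + 9/4
D S_{3} f = 63x
D f = 7x
S_{3} D f = 21x
[D, S_{3}] f = 42x
J f = (7/6)x^3 + (9/4)x
D_q f = 0
Δ f = 7x + 7/2
(J + D_q + Δ) f = (7/6)x^3 + (37/4)x + 7/2
(M_x ∇ + [D, S_{3}] + (J + D_q + Δ)) f = (7/6)x^3 + 7x^2 + (191/4)x + 7/2

the result is g(x) = (7/6)x^3 + 7x^2 + (191/4)x + 7/2


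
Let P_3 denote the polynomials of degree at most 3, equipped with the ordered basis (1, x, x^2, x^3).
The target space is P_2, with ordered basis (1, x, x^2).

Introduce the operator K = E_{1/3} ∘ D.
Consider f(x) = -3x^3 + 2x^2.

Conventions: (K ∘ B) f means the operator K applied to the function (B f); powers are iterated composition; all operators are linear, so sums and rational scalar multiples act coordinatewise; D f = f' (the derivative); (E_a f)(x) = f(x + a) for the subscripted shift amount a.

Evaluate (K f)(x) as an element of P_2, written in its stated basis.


the image equals g(x) = -9x^2 - 2x + 1/3

D f = -9x^2 + 4x
E_{1/3} D f = -9x^2 - 2x + 1/3


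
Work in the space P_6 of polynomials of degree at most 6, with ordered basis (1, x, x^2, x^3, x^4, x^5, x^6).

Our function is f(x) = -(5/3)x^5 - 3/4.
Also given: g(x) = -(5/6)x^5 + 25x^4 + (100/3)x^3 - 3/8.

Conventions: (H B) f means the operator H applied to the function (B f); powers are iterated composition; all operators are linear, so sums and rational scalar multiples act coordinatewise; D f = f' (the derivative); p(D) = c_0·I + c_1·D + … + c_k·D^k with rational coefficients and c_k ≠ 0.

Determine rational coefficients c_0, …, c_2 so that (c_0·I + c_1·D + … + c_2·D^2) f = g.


D^0 f = -(5/3)x^5 - 3/4
D^1 f = -(25/3)x^4
D^2 f = -(100/3)x^3
matching coefficients of g against c_0 f + c_1 Df + … from the top degree down determines the c_i
solution: c_0 = 1/2, c_1 = -3, c_2 = -1

p(D) = (1/2)·I − 3·D − D^2, i.e. c_0 = 1/2, c_1 = -3, c_2 = -1


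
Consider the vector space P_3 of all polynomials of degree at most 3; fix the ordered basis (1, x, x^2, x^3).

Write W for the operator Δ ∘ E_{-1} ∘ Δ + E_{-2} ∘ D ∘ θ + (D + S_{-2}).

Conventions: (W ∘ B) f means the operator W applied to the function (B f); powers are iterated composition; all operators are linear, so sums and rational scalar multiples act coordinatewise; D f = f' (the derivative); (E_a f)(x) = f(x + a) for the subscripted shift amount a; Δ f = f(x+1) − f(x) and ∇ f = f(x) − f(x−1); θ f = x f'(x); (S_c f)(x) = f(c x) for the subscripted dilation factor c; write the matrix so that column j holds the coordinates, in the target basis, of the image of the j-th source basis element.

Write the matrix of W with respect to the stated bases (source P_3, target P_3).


image of 1: 1
image of x: -2x + 2
image of x^2: 4x^2 + 6x - 6
image of x^3: -8x^3 + 12x^2 - 30x + 36
each image's coordinates form column j of the matrix

the matrix is [[1, 2, -6, 36]; [0, -2, 6, -30]; [0, 0, 4, 12]; [0, 0, 0, -8]] (rows listed top to bottom)


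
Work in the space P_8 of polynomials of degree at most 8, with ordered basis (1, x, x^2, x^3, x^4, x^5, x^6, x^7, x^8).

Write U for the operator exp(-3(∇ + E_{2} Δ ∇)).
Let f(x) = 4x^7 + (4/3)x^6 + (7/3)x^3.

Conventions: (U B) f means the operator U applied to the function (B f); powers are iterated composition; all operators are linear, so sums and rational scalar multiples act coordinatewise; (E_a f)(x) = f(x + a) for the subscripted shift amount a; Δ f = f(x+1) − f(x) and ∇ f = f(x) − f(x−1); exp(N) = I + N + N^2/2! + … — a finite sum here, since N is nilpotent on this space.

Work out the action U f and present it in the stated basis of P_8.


order-1 term: -84x^6 - 276x^5 - 5520x^4 - 21620x^3 - 48573x^2 - 54849x - 25691
order-2 term: 756x^5 + 3960x^4 + 70020x^3 + 293400x^2 + 911835x + 1133103
order-3 term: -3780x^4 - 23400x^3 - 332100x^2 - 1188000x - 2446371
order-4 term: 11340x^3 + 69660x^2 + 698220x + 1507140
order-5 term: -20412x^2 - 104004x - 549180
order-6 term: 20412x + 62208
order-7 term: -8748
the series for exp(-3(∇ + E_{2} Δ ∇)) f terminates at order 7
exp(-3(∇ + E_{2} Δ ∇)) f = 4x^7 - (248/3)x^6 + 480x^5 - 5340x^4 + (109027/3)x^3 - 38025x^2 + 283614x - 327539

g(x) = 4x^7 - (248/3)x^6 + 480x^5 - 5340x^4 + (109027/3)x^3 - 38025x^2 + 283614x - 327539


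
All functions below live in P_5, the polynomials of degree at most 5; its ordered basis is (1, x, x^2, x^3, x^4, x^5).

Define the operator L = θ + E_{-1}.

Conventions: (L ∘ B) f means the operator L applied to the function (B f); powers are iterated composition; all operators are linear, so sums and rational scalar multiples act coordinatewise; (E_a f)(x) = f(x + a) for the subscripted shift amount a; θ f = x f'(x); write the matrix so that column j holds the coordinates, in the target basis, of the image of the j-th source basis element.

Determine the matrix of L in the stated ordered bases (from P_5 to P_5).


image of 1: 1
image of x: 2x - 1
image of x^2: 3x^2 - 2x + 1
image of x^3: 4x^3 - 3x^2 + 3x - 1
image of x^4: 5x^4 - 4x^3 + 6x^2 - 4x + 1
image of x^5: 6x^5 - 5x^4 + 10x^3 - 10x^2 + 5x - 1
each image's coordinates form column j of the matrix

the matrix is [[1, -1, 1, -1, 1, -1]; [0, 2, -2, 3, -4, 5]; [0, 0, 3, -3, 6, -10]; [0, 0, 0, 4, -4, 10]; [0, 0, 0, 0, 5, -5]; [0, 0, 0, 0, 0, 6]] (rows listed top to bottom)


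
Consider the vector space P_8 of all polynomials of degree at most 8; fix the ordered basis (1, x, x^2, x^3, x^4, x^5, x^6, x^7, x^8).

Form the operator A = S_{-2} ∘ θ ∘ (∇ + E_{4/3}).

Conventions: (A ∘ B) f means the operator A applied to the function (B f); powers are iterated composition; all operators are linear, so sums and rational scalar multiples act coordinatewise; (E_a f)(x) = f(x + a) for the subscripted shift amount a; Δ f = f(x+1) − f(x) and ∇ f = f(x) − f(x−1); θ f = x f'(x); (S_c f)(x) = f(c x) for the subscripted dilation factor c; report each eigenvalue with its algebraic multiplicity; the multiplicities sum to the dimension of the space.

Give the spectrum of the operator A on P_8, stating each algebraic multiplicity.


image of 1: 0
image of x: -2x
image of x^2: 8x^2 - (28/3)x
image of x^3: -24x^3 + 56x^2 - (14/3)x
image of x^4: 64x^4 - 224x^3 + (112/3)x^2 - (728/27)x
image of x^5: -160x^5 + (2240/3)x^4 - (560/3)x^3 + (7280/27)x^2 - (1750/81)x
image of x^6: 384x^6 - 2240x^5 + (2240/3)x^4 - (14560/9)x^3 + (7000/27)x^2 - (5068/81)x
image of x^7: -896x^7 + 6272x^6 - (7840/3)x^5 + (203840/27)x^4 - (49000/27)x^3 + (70952/81)x^2 - (47138/729)x
image of x^8: 2048x^8 - (50176/3)x^7 + (25088/3)x^6 - (815360/27)x^5 + (784000/81)x^4 - (567616/81)x^3 + (754208/729)x^2 - (297136/2187)x
the matrix is upper triangular; its diagonal is (0, -2, 8, -24, 64, -160, 384, -896, 2048)
for a triangular matrix the eigenvalues are the diagonal entries, with algebraic multiplicity their repetition count

λ = -896 (multiplicity 1), λ = -160 (multiplicity 1), λ = -24 (multiplicity 1), λ = -2 (multiplicity 1), λ = 0 (multiplicity 1), λ = 8 (multiplicity 1), λ = 64 (multiplicity 1), λ = 384 (multiplicity 1), λ = 2048 (multiplicity 1)


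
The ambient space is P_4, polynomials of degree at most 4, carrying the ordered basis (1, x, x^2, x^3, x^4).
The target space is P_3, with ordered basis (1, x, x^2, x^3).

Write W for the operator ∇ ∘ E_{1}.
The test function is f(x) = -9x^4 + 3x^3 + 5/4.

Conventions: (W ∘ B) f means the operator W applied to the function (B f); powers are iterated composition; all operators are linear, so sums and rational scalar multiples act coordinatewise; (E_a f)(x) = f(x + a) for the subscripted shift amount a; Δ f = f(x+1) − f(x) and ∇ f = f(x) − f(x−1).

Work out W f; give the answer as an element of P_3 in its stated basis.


E_{1} f = -9x^4 - 33x^3 - 45x^2 - 27x - 19/4
∇ E_{1} f = -36x^3 - 45x^2 - 27x - 6

g(x) = -36x^3 - 45x^2 - 27x - 6


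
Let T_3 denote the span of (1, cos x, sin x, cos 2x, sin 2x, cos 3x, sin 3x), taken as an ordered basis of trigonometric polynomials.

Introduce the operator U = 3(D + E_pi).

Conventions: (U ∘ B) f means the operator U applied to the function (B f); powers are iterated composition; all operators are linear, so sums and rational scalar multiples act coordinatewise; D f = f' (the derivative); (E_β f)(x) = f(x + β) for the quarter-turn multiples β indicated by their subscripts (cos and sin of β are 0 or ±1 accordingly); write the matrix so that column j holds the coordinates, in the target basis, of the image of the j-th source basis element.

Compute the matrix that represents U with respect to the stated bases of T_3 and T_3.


image of 1: 3
image of cos x: -3cos x - 3sin x
image of sin x: 3cos x - 3sin x
image of cos 2x: 3cos 2x - 6sin 2x
image of sin 2x: 6cos 2x + 3sin 2x
image of cos 3x: -3cos 3x - 9sin 3x
image of sin 3x: 9cos 3x - 3sin 3x
each image's coordinates form column j of the matrix

the matrix is [[3, 0, 0, 0, 0, 0, 0]; [0, -3, 3, 0, 0, 0, 0]; [0, -3, -3, 0, 0, 0, 0]; [0, 0, 0, 3, 6, 0, 0]; [0, 0, 0, -6, 3, 0, 0]; [0, 0, 0, 0, 0, -3, 9]; [0, 0, 0, 0, 0, -9, -3]] (rows listed top to bottom)


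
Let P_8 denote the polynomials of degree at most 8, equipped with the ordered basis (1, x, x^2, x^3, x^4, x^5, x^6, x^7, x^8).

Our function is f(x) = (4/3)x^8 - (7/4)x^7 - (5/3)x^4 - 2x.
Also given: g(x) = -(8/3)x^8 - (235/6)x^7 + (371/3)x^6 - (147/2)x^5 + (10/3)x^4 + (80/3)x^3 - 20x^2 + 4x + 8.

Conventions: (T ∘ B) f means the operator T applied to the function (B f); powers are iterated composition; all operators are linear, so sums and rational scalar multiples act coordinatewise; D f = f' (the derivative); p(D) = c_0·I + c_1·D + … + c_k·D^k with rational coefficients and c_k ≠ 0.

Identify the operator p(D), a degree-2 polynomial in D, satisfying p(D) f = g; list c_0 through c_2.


c_0 = -2, c_1 = -4, c_2 = 1

D^0 f = (4/3)x^8 - (7/4)x^7 - (5/3)x^4 - 2x
D^1 f = (32/3)x^7 - (49/4)x^6 - (20/3)x^3 - 2
D^2 f = (224/3)x^6 - (147/2)x^5 - 20x^2
matching coefficients of g against c_0 f + c_1 Df + … from the top degree down determines the c_i
solution: c_0 = -2, c_1 = -4, c_2 = 1


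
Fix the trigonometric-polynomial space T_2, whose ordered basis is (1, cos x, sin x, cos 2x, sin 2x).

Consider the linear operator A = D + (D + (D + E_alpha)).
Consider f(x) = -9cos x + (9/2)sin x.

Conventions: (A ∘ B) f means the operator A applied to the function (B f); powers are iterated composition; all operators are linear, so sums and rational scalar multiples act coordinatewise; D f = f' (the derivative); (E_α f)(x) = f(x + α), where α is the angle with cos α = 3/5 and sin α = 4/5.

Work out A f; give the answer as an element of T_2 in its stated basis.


the result is g(x) = (117/10)cos x + (369/10)sin x

D f = (9/2)cos x + 9sin x
D f = (9/2)cos x + 9sin x
D f = (9/2)cos x + 9sin x
E_alpha f = -(9/5)cos x + (99/10)sin x
(D + E_alpha) f = (27/10)cos x + (189/10)sin x
(D + (D + E_alpha)) f = (36/5)cos x + (279/10)sin x
(D + (D + (D + E_alpha))) f = (117/10)cos x + (369/10)sin x


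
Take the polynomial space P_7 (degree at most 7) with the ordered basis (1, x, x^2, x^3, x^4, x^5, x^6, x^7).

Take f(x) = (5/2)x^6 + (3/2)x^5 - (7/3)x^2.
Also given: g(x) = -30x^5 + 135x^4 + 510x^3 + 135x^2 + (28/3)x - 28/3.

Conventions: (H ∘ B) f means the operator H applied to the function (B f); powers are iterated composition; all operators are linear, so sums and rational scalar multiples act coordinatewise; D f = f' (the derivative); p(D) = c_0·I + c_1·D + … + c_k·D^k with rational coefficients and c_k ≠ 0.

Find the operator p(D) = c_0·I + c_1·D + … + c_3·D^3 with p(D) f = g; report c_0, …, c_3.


D^0 f = (5/2)x^6 + (3/2)x^5 - (7/3)x^2
D^1 f = 15x^5 + (15/2)x^4 - (14/3)x
D^2 f = 75x^4 + 30x^3 - 14/3
D^3 f = 300x^3 + 90x^2
matching coefficients of g against c_0 f + c_1 Df + … from the top degree down determines the c_i
solution: c_0 = 0, c_1 = -2, c_2 = 2, c_3 = 3/2

p(D) = -2·D + 2·D^2 + (3/2)·D^3, i.e. c_0 = 0, c_1 = -2, c_2 = 2, c_3 = 3/2


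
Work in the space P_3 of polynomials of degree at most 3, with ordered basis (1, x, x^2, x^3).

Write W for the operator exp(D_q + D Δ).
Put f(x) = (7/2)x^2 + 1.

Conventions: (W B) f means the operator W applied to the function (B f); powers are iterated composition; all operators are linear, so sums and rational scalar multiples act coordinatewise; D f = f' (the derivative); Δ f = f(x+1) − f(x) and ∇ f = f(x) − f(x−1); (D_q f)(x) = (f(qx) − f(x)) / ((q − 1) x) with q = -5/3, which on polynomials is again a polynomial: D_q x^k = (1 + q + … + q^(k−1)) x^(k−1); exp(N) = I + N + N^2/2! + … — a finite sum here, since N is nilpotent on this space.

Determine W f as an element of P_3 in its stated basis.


the result is g(x) = (7/2)x^2 - (7/3)x + 41/6

order-1 term: -(7/3)x + 7
order-2 term: -7/6
the series for exp(D_q + D Δ) f terminates at order 2
exp(D_q + D Δ) f = (7/2)x^2 - (7/3)x + 41/6


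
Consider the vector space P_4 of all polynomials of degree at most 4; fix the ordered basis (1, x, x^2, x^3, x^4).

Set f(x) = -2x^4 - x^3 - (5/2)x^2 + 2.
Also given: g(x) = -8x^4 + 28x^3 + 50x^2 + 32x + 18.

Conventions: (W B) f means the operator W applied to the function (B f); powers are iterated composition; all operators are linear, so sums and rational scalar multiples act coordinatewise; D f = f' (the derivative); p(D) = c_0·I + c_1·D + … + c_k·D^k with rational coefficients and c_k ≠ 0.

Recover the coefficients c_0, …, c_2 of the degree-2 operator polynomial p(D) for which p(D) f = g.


c_0 = 4, c_1 = -4, c_2 = -2

D^0 f = -2x^4 - x^3 - (5/2)x^2 + 2
D^1 f = -8x^3 - 3x^2 - 5x
D^2 f = -24x^2 - 6x - 5
matching coefficients of g against c_0 f + c_1 Df + … from the top degree down determines the c_i
solution: c_0 = 4, c_1 = -4, c_2 = -2


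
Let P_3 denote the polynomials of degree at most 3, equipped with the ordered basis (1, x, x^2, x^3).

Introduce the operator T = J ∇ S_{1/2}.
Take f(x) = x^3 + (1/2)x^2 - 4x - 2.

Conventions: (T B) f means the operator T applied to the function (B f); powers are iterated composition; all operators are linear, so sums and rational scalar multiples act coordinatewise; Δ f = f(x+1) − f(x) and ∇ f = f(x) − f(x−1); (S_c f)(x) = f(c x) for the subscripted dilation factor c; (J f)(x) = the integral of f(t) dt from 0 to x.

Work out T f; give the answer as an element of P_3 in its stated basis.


S_{1/2} f = (1/8)x^3 + (1/8)x^2 - 2x - 2
∇ S_{1/2} f = (3/8)x^2 - (1/8)x - 2
J ∇ S_{1/2} f = (1/8)x^3 - (1/16)x^2 - 2x

the result is g(x) = (1/8)x^3 - (1/16)x^2 - 2x


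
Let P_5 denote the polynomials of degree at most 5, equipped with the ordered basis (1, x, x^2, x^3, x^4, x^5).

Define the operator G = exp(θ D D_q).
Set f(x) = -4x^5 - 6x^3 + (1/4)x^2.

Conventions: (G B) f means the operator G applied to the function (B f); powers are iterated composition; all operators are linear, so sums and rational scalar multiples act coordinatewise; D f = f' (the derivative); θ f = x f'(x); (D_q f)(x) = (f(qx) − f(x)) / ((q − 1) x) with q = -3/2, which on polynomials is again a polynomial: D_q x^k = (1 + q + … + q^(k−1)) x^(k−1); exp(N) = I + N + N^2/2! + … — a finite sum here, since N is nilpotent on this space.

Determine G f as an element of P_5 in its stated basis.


the image equals g(x) = -4x^5 - 171x^3 + (1/4)x^2 - (1239/4)x

order-1 term: -165x^3 - 21x
order-2 term: -(1155/4)x
the series for exp(θ D D_q) f terminates at order 2
exp(θ D D_q) f = -4x^5 - 171x^3 + (1/4)x^2 - (1239/4)x


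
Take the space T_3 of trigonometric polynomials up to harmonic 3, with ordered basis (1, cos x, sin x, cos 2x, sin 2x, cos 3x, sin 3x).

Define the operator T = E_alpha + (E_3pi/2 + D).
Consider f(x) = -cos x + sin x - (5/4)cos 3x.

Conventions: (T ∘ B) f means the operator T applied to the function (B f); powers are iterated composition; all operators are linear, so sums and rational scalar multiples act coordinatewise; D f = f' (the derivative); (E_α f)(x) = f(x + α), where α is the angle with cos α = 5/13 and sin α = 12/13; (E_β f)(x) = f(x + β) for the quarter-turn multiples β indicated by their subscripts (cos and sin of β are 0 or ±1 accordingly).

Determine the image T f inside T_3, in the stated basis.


g(x) = (7/13)cos x + (17/13)sin x + (10175/8788)cos 3x + (9950/2197)sin 3x

E_alpha f = (7/13)cos x + (17/13)sin x + (10175/8788)cos 3x - (1035/2197)sin 3x
E_3pi/2 f = -cos x - sin x + (5/4)sin 3x
D f = cos x + sin x + (15/4)sin 3x
(E_3pi/2 + D) f = 5sin 3x
(E_alpha + (E_3pi/2 + D)) f = (7/13)cos x + (17/13)sin x + (10175/8788)cos 3x + (9950/2197)sin 3x


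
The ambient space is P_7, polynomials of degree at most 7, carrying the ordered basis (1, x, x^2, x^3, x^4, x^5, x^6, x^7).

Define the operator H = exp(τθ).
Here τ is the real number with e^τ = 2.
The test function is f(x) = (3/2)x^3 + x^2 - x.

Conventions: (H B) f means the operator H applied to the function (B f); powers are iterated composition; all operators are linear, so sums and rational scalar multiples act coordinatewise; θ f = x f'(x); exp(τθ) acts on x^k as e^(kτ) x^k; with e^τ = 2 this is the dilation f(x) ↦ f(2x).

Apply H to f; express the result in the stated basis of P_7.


the result is g(x) = 12x^3 + 4x^2 - 2x

exp(τθ) x^k = e^(kτ) x^k; with e^τ = 2 this sends x^k to 2^k x^k
x ↦ 2 x
x^2 ↦ 4 x^2
x^3 ↦ 8 x^3
applying this coordinatewise to f: exp(τθ) f = 12x^3 + 4x^2 - 2x


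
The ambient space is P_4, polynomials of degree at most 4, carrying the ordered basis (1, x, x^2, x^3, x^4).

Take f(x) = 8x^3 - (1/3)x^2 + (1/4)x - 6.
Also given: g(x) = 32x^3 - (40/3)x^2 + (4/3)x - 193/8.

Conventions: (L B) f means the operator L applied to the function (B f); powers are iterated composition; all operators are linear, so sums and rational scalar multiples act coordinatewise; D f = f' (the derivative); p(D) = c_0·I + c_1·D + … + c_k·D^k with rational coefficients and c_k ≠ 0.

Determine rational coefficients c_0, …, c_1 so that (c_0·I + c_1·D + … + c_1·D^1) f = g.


D^0 f = 8x^3 - (1/3)x^2 + (1/4)x - 6
D^1 f = 24x^2 - (2/3)x + 1/4
matching coefficients of g against c_0 f + c_1 Df + … from the top degree down determines the c_i
solution: c_0 = 4, c_1 = -1/2

c_0 = 4, c_1 = -1/2


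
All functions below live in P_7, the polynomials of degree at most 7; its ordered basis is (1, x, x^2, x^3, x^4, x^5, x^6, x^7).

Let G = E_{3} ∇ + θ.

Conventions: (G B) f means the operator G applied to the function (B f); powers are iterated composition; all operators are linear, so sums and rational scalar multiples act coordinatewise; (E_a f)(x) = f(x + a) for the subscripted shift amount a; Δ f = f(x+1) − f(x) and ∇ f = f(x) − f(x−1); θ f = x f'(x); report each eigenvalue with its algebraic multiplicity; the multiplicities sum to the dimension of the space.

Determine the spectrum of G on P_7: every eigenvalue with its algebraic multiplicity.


λ = 0 (multiplicity 1), λ = 1 (multiplicity 1), λ = 2 (multiplicity 1), λ = 3 (multiplicity 1), λ = 4 (multiplicity 1), λ = 5 (multiplicity 1), λ = 6 (multiplicity 1), λ = 7 (multiplicity 1)

image of 1: 0
image of x: x + 1
image of x^2: 2x^2 + 2x + 5
image of x^3: 3x^3 + 3x^2 + 15x + 19
image of x^4: 4x^4 + 4x^3 + 30x^2 + 76x + 65
image of x^5: 5x^5 + 5x^4 + 50x^3 + 190x^2 + 325x + 211
image of x^6: 6x^6 + 6x^5 + 75x^4 + 380x^3 + 975x^2 + 1266x + 665
image of x^7: 7x^7 + 7x^6 + 105x^5 + 665x^4 + 2275x^3 + 4431x^2 + 4655x + 2059
the matrix is upper triangular; its diagonal is (0, 1, 2, 3, 4, 5, 6, 7)
for a triangular matrix the eigenvalues are the diagonal entries, with algebraic multiplicity their repetition count
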